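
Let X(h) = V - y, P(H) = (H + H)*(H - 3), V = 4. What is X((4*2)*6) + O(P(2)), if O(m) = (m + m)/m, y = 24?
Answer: -18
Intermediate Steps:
P(H) = 2*H*(-3 + H) (P(H) = (2*H)*(-3 + H) = 2*H*(-3 + H))
X(h) = -20 (X(h) = 4 - 1*24 = 4 - 24 = -20)
O(m) = 2 (O(m) = (2*m)/m = 2)
X((4*2)*6) + O(P(2)) = -20 + 2 = -18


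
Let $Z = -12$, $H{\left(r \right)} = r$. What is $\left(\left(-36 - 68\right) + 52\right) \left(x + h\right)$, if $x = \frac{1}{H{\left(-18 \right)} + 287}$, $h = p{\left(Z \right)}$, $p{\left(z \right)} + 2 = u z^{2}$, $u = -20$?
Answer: $\frac{40313364}{269} \approx 1.4986 \cdot 10^{5}$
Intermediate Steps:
$p{\left(z \right)} = -2 - 20 z^{2}$
$h = -2882$ ($h = -2 - 20 \left(-12\right)^{2} = -2 - 2880 = -2882$)
$x = \frac{1}{269}$ ($x = \frac{1}{-18 + 287} = \frac{1}{269} \approx 0.0037175$)
$\left(\left(-36 - 68\right) + 52\right) \left(x + h\right) = \left(\left(-36 - 68\right) + 52\right) \left(\frac{1}{269} - 2882\right) = \left(-104 + 52\right) \left(- \frac{775257}{269}\right) = \left(-52\right) \left(- \frac{775257}{269}\right) = \frac{40313364}{269}$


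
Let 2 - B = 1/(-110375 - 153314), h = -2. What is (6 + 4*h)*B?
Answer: -1054758/263689 ≈ -4.0000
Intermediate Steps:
B = 527379/263689 (B = 2 - 1/(-110375 - 153314) = 2 - 1/(-263689) = 2 - 1*(-1/263689) = 2 + 1/263689 = 527379/263689 ≈ 2.0000)
(6 + 4*h)*B = (6 + 4*(-2))*(527379/263689) = (6 - 8)*(527379/263689) = -2*527379/263689 = -1054758/263689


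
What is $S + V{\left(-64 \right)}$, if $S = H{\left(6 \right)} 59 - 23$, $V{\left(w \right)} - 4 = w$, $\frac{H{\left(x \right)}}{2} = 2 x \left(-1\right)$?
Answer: $-1499$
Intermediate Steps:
$H{\left(x \right)} = - 4 x$ ($H{\left(x \right)} = 2 \cdot 2 x \left(-1\right) = 2 \left(- 2 x\right) = - 4 x$)
$V{\left(w \right)} = 4 + w$
$S = -1439$ ($S = \left(-4\right) 6 \cdot 59 - 23 = \left(-24\right) 59 - 23 = -1416 - 23 = -1439$)
$S + V{\left(-64 \right)} = -1439 + \left(4 - 64\right) = -1439 - 60 = -1499$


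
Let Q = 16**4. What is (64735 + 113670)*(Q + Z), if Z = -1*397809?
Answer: -59279164565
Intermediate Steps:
Q = 65536
Z = -397809
(64735 + 113670)*(Q + Z) = (64735 + 113670)*(65536 - 397809) = 178405*(-332273) = -59279164565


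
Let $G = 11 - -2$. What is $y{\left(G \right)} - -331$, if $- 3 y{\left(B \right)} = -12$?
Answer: $335$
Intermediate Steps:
$G = 13$ ($G = 11 + 2 = 13$)
$y{\left(B \right)} = 4$ ($y{\left(B \right)} = \left(- \frac{1}{3}\right) \left(-12\right) = 4$)
$y{\left(G \right)} - -331 = 4 - -331 = 4 + 331 = 335$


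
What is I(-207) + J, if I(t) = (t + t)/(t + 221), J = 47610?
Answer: 333063/7 ≈ 47580.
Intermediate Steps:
I(t) = 2*t/(221 + t) (I(t) = (2*t)/(221 + t) = 2*t/(221 + t))
I(-207) + J = 2*(-207)/(221 - 207) + 47610 = 2*(-207)/14 + 47610 = 2*(-207)*(1/14) + 47610 = -207/7 + 47610 = 333063/7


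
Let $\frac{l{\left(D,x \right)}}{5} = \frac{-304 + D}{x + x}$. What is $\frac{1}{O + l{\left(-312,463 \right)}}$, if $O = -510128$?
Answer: $- \frac{463}{236190804} \approx -1.9603 \cdot 10^{-6}$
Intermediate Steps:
$l{\left(D,x \right)} = \frac{5 \left(-304 + D\right)}{2 x}$ ($l{\left(D,x \right)} = 5 \frac{-304 + D}{x + x} = 5 \frac{-304 + D}{2 x} = \frac{5 \left(-304 + D\right)}{2 x}$)
$\frac{1}{O + l{\left(-312,463 \right)}} = \frac{1}{-510128 + \frac{5 \left(-304 - 312\right)}{2 \cdot 463}} = \frac{1}{-510128 + \frac{5}{2} \cdot \frac{1}{463} \left(-616\right)} = \frac{1}{-510128 - \frac{1540}{463}} = \frac{1}{- \frac{236190804}{463}} = - \frac{463}{236190804}$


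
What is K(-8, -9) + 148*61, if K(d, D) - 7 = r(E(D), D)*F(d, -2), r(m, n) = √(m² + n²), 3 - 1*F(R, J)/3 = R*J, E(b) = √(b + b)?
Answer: 9035 - 117*√7 ≈ 8725.5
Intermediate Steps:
E(b) = √2*√b (E(b) = √(2*b) = √2*√b)
F(R, J) = 9 - 3*J*R (F(R, J) = 9 - 3*R*J = 9 - 3*J*R)
K(d, D) = 7 + √(D² + 2*D)*(9 + 6*d) (K(d, D) = 7 + √((√2*√D)² + D²)*(9 - 3*(-2)*d) = 7 + √(2*D + D²)*(9 + 6*d) = 7 + √(D² + 2*D)*(9 + 6*d))
K(-8, -9) + 148*61 = (7 + √(-9*(2 - 9))*(9 + 6*(-8))) + 148*61 = (7 + √(-9*(-7))*(9 - 48)) + 9028 = (7 + √63*(-39)) + 9028 = (7 + (3*√7)*(-39)) + 9028 = (7 - 117*√7) + 9028 = 9035 - 117*√7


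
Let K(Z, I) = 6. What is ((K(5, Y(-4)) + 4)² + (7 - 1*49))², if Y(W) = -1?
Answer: 3364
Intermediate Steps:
((K(5, Y(-4)) + 4)² + (7 - 1*49))² = ((6 + 4)² + (7 - 1*49))² = (10² + (7 - 49))² = (100 - 42)² = 58² = 3364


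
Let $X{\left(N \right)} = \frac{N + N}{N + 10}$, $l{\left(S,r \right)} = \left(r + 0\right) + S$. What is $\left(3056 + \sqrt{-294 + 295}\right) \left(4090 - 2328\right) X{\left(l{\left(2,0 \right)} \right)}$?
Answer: $1795478$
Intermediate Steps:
$l{\left(S,r \right)} = S + r$ ($l{\left(S,r \right)} = r + S = S + r$)
$X{\left(N \right)} = \frac{2 N}{10 + N}$
$\left(3056 + \sqrt{-294 + 295}\right) \left(4090 - 2328\right) X{\left(l{\left(2,0 \right)} \right)} = \left(3056 + \sqrt{-294 + 295}\right) \left(4090 - 2328\right) \frac{2 \left(2 + 0\right)}{10 + \left(2 + 0\right)} = \left(3056 + \sqrt{1}\right) 1762 \cdot 2 \cdot 2 \frac{1}{10 + 2} = \left(3056 + 1\right) 1762 \cdot 2 \cdot 2 \cdot \frac{1}{12} = 3057 \cdot 1762 \cdot 2 \cdot 2 \cdot \frac{1}{12} = 5386434 \cdot \frac{1}{3} = 1795478$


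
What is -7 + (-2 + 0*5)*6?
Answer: -19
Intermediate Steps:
-7 + (-2 + 0*5)*6 = -7 + (-2 + 0)*6 = -7 - 2*6 = -7 - 12 = -19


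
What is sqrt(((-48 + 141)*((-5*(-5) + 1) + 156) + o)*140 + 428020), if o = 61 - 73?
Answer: 2*sqrt(698995) ≈ 1672.1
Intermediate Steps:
o = -12
sqrt(((-48 + 141)*((-5*(-5) + 1) + 156) + o)*140 + 428020) = sqrt(((-48 + 141)*((-5*(-5) + 1) + 156) - 12)*140 + 428020) = sqrt((93*((25 + 1) + 156) - 12)*140 + 428020) = sqrt((93*(26 + 156) - 12)*140 + 428020) = sqrt((93*182 - 12)*140 + 428020) = sqrt((16926 - 12)*140 + 428020) = sqrt(16914*140 + 428020) = sqrt(2367960 + 428020) = sqrt(2795980) = 2*sqrt(698995)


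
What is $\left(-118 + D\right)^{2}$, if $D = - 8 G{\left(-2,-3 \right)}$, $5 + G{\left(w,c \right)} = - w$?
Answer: $8836$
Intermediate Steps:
$G{\left(w,c \right)} = -5 - w$
$D = 24$ ($D = - 8 \left(-5 - -2\right) = - 8 \left(-5 + 2\right) = \left(-8\right) \left(-3\right) = 24$)
$\left(-118 + D\right)^{2} = \left(-118 + 24\right)^{2} = \left(-94\right)^{2} = 8836$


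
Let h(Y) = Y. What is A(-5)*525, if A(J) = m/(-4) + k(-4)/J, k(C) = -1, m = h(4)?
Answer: -420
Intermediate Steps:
m = 4
A(J) = -1 - 1/J (A(J) = 4/(-4) - 1/J = 4*(-1/4) - 1/J = -1 - 1/J)
A(-5)*525 = ((-1 - 1*(-5))/(-5))*525 = -(-1 + 5)/5*525 = -1/5*4*525 = -4/5*525 = -420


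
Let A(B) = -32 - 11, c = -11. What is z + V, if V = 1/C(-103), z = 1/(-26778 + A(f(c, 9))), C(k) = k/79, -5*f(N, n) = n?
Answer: -2118962/2762563 ≈ -0.76703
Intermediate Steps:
f(N, n) = -n/5
C(k) = k/79 (C(k) = k*(1/79) = k/79)
A(B) = -43
z = -1/26821 (z = 1/(-26778 - 43) = 1/(-26821) = -1/26821 ≈ -3.7284e-5)
V = -79/103 (V = 1/((1/79)*(-103)) = 1/(-103/79) = -79/103 ≈ -0.76699)
z + V = -1/26821 - 79/103 = -2118962/2762563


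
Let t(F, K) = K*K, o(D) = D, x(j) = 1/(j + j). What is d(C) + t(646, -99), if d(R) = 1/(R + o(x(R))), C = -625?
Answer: 7657039801/781251 ≈ 9801.0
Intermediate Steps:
x(j) = 1/(2*j)
d(R) = 1/(R + 1/(2*R))
t(F, K) = K²
d(C) + t(646, -99) = 2*(-625)/(1 + 2*(-625)²) + (-99)² = 2*(-625)/(1 + 2*390625) + 9801 = 2*(-625)/(1 + 781250) + 9801 = 2*(-625)/781251 + 9801 = 2*(-625)*(1/781251) + 9801 = -1250/781251 + 9801 = 7657039801/781251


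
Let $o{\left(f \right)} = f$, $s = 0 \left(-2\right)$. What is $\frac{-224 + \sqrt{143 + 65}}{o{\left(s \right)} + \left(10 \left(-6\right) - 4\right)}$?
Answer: $\frac{7}{2} - \frac{\sqrt{13}}{16} \approx 3.2747$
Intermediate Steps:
$s = 0$
$\frac{-224 + \sqrt{143 + 65}}{o{\left(s \right)} + \left(10 \left(-6\right) - 4\right)} = \frac{-224 + \sqrt{143 + 65}}{0 + \left(10 \left(-6\right) - 4\right)} = \frac{-224 + \sqrt{208}}{0 - 64} = \frac{-224 + 4 \sqrt{13}}{0 - 64} = \frac{-224 + 4 \sqrt{13}}{-64} = \left(-224 + 4 \sqrt{13}\right) \left(- \frac{1}{64}\right) = \frac{7}{2} - \frac{\sqrt{13}}{16}$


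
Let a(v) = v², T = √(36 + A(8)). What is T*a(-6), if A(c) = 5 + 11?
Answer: 72*√13 ≈ 259.60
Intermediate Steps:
A(c) = 16
T = 2*√13 (T = √(36 + 16) = √52 = 2*√13 ≈ 7.2111)
T*a(-6) = (2*√13)*(-6)² = (2*√13)*36 = 72*√13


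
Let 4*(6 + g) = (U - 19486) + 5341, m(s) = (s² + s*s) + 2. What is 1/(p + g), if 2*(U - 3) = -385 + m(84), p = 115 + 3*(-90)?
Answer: -8/15843 ≈ -0.00050495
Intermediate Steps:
p = -155 (p = 115 - 270 = -155)
m(s) = 2 + 2*s² (m(s) = (s² + s²) + 2 = 2*s² + 2 = 2 + 2*s²)
U = 13735/2 (U = 3 + (-385 + (2 + 2*84²))/2 = 3 + (-385 + (2 + 2*7056))/2 = 3 + (-385 + (2 + 14112))/2 = 3 + (-385 + 14114)/2 = 3 + (½)*13729 = 3 + 13729/2 = 13735/2 ≈ 6867.5)
g = -14603/8 (g = -6 + ((13735/2 - 19486) + 5341)/4 = -6 + (-25237/2 + 5341)/4 = -6 + (¼)*(-14555/2) = -6 - 14555/8 = -14603/8 ≈ -1825.4)
1/(p + g) = 1/(-155 - 14603/8) = 1/(-15843/8) = -8/15843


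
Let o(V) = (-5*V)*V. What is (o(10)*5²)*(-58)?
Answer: 725000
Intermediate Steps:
o(V) = -5*V²
(o(10)*5²)*(-58) = (-5*10²*5²)*(-58) = (-5*100*25)*(-58) = -500*25*(-58) = -12500*(-58) = 725000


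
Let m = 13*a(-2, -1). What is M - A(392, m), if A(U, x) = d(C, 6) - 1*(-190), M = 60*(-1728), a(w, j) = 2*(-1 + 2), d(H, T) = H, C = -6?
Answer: -103864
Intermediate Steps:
a(w, j) = 2 (a(w, j) = 2*1 = 2)
M = -103680
m = 26 (m = 13*2 = 26)
A(U, x) = 184 (A(U, x) = -6 - 1*(-190) = -6 + 190 = 184)
M - A(392, m) = -103680 - 1*184 = -103680 - 184 = -103864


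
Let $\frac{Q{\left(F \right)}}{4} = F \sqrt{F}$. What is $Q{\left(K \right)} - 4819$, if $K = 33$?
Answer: $-4819 + 132 \sqrt{33} \approx -4060.7$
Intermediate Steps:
$Q{\left(F \right)} = 4 F^{\frac{3}{2}}$ ($Q{\left(F \right)} = 4 F \sqrt{F} = 4 F^{\frac{3}{2}}$)
$Q{\left(K \right)} - 4819 = 4 \cdot 33^{\frac{3}{2}} - 4819 = 4 \cdot 33 \sqrt{33} - 4819 = 132 \sqrt{33} - 4819 = -4819 + 132 \sqrt{33}$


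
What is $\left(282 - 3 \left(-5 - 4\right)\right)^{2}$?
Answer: $95481$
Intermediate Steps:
$\left(282 - 3 \left(-5 - 4\right)\right)^{2} = \left(282 - -27\right)^{2} = \left(282 + 27\right)^{2} = 309^{2} = 95481$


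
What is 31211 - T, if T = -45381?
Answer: 76592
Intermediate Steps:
31211 - T = 31211 - 1*(-45381) = 31211 + 45381 = 76592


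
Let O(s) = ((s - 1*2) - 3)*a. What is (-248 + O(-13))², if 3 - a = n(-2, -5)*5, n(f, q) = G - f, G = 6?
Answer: 174724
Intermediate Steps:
n(f, q) = 6 - f
a = -37 (a = 3 - (6 - 1*(-2))*5 = 3 - (6 + 2)*5 = 3 - 8*5 = 3 - 1*40 = 3 - 40 = -37)
O(s) = 185 - 37*s (O(s) = ((s - 1*2) - 3)*(-37) = ((s - 2) - 3)*(-37) = ((-2 + s) - 3)*(-37) = (-5 + s)*(-37) = 185 - 37*s)
(-248 + O(-13))² = (-248 + (185 - 37*(-13)))² = (-248 + (185 + 481))² = (-248 + 666)² = 418² = 174724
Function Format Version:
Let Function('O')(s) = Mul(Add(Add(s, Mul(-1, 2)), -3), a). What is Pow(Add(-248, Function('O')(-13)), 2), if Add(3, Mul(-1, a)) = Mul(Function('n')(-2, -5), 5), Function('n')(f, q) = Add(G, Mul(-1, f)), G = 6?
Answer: 174724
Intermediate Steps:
Function('n')(f, q) = Add(6, Mul(-1, f))
a = -37 (a = Add(3, Mul(-1, Mul(Add(6, Mul(-1, -2)), 5))) = Add(3, Mul(-1, Mul(Add(6, 2), 5))) = Add(3, Mul(-1, Mul(8, 5))) = Add(3, Mul(-1, 40)) = Add(3, -40) = -37)
Function('O')(s) = Add(185, Mul(-37, s)) (Function('O')(s) = Mul(Add(Add(s, Mul(-1, 2)), -3), -37) = Mul(Add(Add(s, -2), -3), -37) = Mul(Add(Add(-2, s), -3), -37) = Mul(Add(-5, s), -37) = Add(185, Mul(-37, s)))
Pow(Add(-248, Function('O')(-13)), 2) = Pow(Add(-248, Add(185, Mul(-37, -13))), 2) = Pow(Add(-248, Add(185, 481)), 2) = Pow(Add(-248, 666), 2) = Pow(418, 2) = 174724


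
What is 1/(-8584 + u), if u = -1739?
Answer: -1/10323 ≈ -9.6871e-5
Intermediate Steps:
1/(-8584 + u) = 1/(-8584 - 1739) = 1/(-10323) = -1/10323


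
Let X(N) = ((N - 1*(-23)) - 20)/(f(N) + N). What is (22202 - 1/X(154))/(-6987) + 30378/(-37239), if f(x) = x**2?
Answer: -18026558802/4538850689 ≈ -3.9716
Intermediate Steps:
X(N) = (3 + N)/(N + N**2) (X(N) = ((N - 1*(-23)) - 20)/(N**2 + N) = ((N + 23) - 20)/(N + N**2) = ((23 + N) - 20)/(N + N**2) = (3 + N)/(N + N**2))
(22202 - 1/X(154))/(-6987) + 30378/(-37239) = (22202 - 1/((3 + 154)/(154*(1 + 154))))/(-6987) + 30378/(-37239) = (22202 - 1/((1/154)*157/155))*(-1/6987) + 30378*(-1/37239) = (22202 - 1/((1/154)*(1/155)*157))*(-1/6987) - 10126/12413 = (22202 - 1/157/23870)*(-1/6987) - 10126/12413 = (22202 - 1*23870/157)*(-1/6987) - 10126/12413 = (22202 - 23870/157)*(-1/6987) - 10126/12413 = (3461844/157)*(-1/6987) - 10126/12413 = -1153948/365653 - 10126/12413 = -18026558802/4538850689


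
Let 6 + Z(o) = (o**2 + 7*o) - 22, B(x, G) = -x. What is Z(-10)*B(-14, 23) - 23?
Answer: 5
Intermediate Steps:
Z(o) = -28 + o**2 + 7*o (Z(o) = -6 + ((o**2 + 7*o) - 22) = -6 + (-22 + o**2 + 7*o) = -28 + o**2 + 7*o)
Z(-10)*B(-14, 23) - 23 = (-28 + (-10)**2 + 7*(-10))*(-1*(-14)) - 23 = (-28 + 100 - 70)*14 - 23 = 2*14 - 23 = 28 - 23 = 5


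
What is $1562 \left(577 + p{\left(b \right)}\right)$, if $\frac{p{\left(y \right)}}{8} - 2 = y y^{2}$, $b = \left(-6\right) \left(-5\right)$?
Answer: $338318266$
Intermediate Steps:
$b = 30$
$p{\left(y \right)} = 16 + 8 y^{3}$ ($p{\left(y \right)} = 16 + 8 y y^{2} = 16 + 8 y^{3}$)
$1562 \left(577 + p{\left(b \right)}\right) = 1562 \left(577 + \left(16 + 8 \cdot 30^{3}\right)\right) = 1562 \left(577 + \left(16 + 8 \cdot 27000\right)\right) = 1562 \left(577 + \left(16 + 216000\right)\right) = 1562 \left(577 + 216016\right) = 1562 \cdot 216593 = 338318266$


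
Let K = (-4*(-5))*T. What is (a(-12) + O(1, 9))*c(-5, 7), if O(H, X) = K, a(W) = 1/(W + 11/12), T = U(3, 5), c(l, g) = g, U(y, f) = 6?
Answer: 15948/19 ≈ 839.37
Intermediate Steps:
T = 6
K = 120 (K = -4*(-5)*6 = 20*6 = 120)
a(W) = 1/(11/12 + W) (a(W) = 1/(W + 11*(1/12)) = 1/(W + 11/12) = 1/(11/12 + W))
O(H, X) = 120
(a(-12) + O(1, 9))*c(-5, 7) = (12/(11 + 12*(-12)) + 120)*7 = (12/(11 - 144) + 120)*7 = (12/(-133) + 120)*7 = (12*(-1/133) + 120)*7 = (-12/133 + 120)*7 = (15948/133)*7 = 15948/19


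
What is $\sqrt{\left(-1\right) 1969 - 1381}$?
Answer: $5 i \sqrt{134} \approx 57.879 i$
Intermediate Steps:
$\sqrt{\left(-1\right) 1969 - 1381} = \sqrt{-1969 - 1381} = \sqrt{-3350} = 5 i \sqrt{134}$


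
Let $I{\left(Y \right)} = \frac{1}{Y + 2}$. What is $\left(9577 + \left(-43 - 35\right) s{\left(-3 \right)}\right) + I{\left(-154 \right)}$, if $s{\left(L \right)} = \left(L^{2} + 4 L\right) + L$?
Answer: $\frac{1526839}{152} \approx 10045.0$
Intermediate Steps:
$s{\left(L \right)} = L^{2} + 5 L$
$I{\left(Y \right)} = \frac{1}{2 + Y}$
$\left(9577 + \left(-43 - 35\right) s{\left(-3 \right)}\right) + I{\left(-154 \right)} = \left(9577 + \left(-43 - 35\right) \left(- 3 \left(5 - 3\right)\right)\right) + \frac{1}{2 - 154} = \left(9577 - 78 \left(\left(-3\right) 2\right)\right) + \frac{1}{-152} = \left(9577 - -468\right) - \frac{1}{152} = \left(9577 + 468\right) - \frac{1}{152} = 10045 - \frac{1}{152} = \frac{1526839}{152}$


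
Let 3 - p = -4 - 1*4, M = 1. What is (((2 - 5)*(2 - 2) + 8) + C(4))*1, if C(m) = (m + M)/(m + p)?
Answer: 25/3 ≈ 8.3333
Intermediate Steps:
p = 11 (p = 3 - (-4 - 1*4) = 3 - (-4 - 4) = 3 - 1*(-8) = 3 + 8 = 11)
C(m) = (1 + m)/(11 + m) (C(m) = (m + 1)/(m + 11) = (1 + m)/(11 + m))
(((2 - 5)*(2 - 2) + 8) + C(4))*1 = (((2 - 5)*(2 - 2) + 8) + (1 + 4)/(11 + 4))*1 = ((-3*0 + 8) + 5/15)*1 = ((0 + 8) + (1/15)*5)*1 = (8 + ⅓)*1 = (25/3)*1 = 25/3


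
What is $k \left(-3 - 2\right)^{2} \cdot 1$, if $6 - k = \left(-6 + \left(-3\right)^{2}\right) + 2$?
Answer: $25$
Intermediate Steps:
$k = 1$ ($k = 6 - \left(\left(-6 + \left(-3\right)^{2}\right) + 2\right) = 6 - \left(\left(-6 + 9\right) + 2\right) = 6 - \left(3 + 2\right) = 6 - 5 = 1$)
$k \left(-3 - 2\right)^{2} \cdot 1 = 1 \left(-3 - 2\right)^{2} \cdot 1 = 1 \left(-5\right)^{2} \cdot 1 = 1 \cdot 25 \cdot 1 = 25 \cdot 1 = 25$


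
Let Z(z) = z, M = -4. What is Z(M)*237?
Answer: -948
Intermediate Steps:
Z(M)*237 = -4*237 = -948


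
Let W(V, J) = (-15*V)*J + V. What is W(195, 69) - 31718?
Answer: -233348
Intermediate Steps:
W(V, J) = V - 15*J*V (W(V, J) = -15*J*V + V = V - 15*J*V)
W(195, 69) - 31718 = 195*(1 - 15*69) - 31718 = 195*(1 - 1035) - 31718 = 195*(-1034) - 31718 = -201630 - 31718 = -233348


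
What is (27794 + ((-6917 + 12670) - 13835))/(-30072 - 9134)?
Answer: -9856/19603 ≈ -0.50278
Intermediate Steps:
(27794 + ((-6917 + 12670) - 13835))/(-30072 - 9134) = (27794 + (5753 - 13835))/(-39206) = (27794 - 8082)*(-1/39206) = 19712*(-1/39206) = -9856/19603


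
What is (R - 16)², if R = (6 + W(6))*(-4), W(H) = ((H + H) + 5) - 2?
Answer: 10000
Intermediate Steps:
W(H) = 3 + 2*H (W(H) = (2*H + 5) - 2 = (5 + 2*H) - 2 = 3 + 2*H)
R = -84 (R = (6 + (3 + 2*6))*(-4) = (6 + (3 + 12))*(-4) = (6 + 15)*(-4) = 21*(-4) = -84)
(R - 16)² = (-84 - 16)² = (-100)² = 10000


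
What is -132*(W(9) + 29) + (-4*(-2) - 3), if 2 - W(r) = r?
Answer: -2899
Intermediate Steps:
W(r) = 2 - r
-132*(W(9) + 29) + (-4*(-2) - 3) = -132*((2 - 1*9) + 29) + (-4*(-2) - 3) = -132*((2 - 9) + 29) + (8 - 3) = -132*(-7 + 29) + 5 = -132*22 + 5 = -2904 + 5 = -2899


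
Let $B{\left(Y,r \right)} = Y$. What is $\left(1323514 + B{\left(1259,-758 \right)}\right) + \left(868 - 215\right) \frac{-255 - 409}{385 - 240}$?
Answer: $\frac{191658493}{145} \approx 1.3218 \cdot 10^{6}$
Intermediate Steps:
$\left(1323514 + B{\left(1259,-758 \right)}\right) + \left(868 - 215\right) \frac{-255 - 409}{385 - 240} = \left(1323514 + 1259\right) + \left(868 - 215\right) \frac{-255 - 409}{385 - 240} = 1324773 + 653 \left(- \frac{664}{145}\right) = 1324773 - \frac{433592}{145} = \frac{191658493}{145}$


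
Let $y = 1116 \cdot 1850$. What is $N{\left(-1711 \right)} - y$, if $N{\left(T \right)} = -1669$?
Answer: $-2066269$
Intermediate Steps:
$y = 2064600$
$N{\left(-1711 \right)} - y = -1669 - 2064600 = -2066269$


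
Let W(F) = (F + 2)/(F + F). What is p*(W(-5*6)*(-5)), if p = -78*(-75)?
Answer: -13650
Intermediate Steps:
p = 5850
W(F) = (2 + F)/(2*F) (W(F) = (2 + F)/((2*F)) = (2 + F)*(1/(2*F)) = (2 + F)/(2*F))
p*(W(-5*6)*(-5)) = 5850*(((2 - 5*6)/(2*((-5*6))))*(-5)) = 5850*(((1/2)*(2 - 30)/(-30))*(-5)) = 5850*(((1/2)*(-1/30)*(-28))*(-5)) = 5850*((7/15)*(-5)) = 5850*(-7/3) = -13650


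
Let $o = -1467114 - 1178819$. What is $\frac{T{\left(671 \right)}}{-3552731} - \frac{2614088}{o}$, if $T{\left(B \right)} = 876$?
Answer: $\frac{9284833637020}{9400288193023} \approx 0.98772$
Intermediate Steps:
$o = -2645933$
$\frac{T{\left(671 \right)}}{-3552731} - \frac{2614088}{o} = \frac{876}{-3552731} - \frac{2614088}{-2645933} = 876 \left(- \frac{1}{3552731}\right) - - \frac{2614088}{2645933} = - \frac{876}{3552731} + \frac{2614088}{2645933} = \frac{9284833637020}{9400288193023}$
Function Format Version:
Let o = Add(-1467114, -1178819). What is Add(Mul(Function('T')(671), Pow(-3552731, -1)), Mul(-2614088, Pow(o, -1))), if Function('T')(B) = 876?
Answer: Rational(9284833637020, 9400288193023) ≈ 0.98772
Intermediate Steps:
o = -2645933
Add(Mul(Function('T')(671), Pow(-3552731, -1)), Mul(-2614088, Pow(o, -1))) = Add(Mul(876, Pow(-3552731, -1)), Mul(-2614088, Pow(-2645933, -1))) = Add(Mul(876, Rational(-1, 3552731)), Mul(-2614088, Rational(-1, 2645933))) = Add(Rational(-876, 3552731), Rational(2614088, 2645933)) = Rational(9284833637020, 9400288193023)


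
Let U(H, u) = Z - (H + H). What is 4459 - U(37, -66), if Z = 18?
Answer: 4515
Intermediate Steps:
U(H, u) = 18 - 2*H (U(H, u) = 18 - (H + H) = 18 - 2*H)
4459 - U(37, -66) = 4459 - (18 - 2*37) = 4459 - (18 - 74) = 4459 - 1*(-56) = 4459 + 56 = 4515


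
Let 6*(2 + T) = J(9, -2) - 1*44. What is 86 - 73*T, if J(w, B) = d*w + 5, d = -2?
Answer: 1851/2 ≈ 925.50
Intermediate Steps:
J(w, B) = 5 - 2*w (J(w, B) = -2*w + 5 = 5 - 2*w)
T = -23/2 (T = -2 + ((5 - 2*9) - 1*44)/6 = -2 + ((5 - 18) - 44)/6 = -2 + (-13 - 44)/6 = -2 + (⅙)*(-57) = -2 - 19/2 = -23/2 ≈ -11.500)
86 - 73*T = 86 - 73*(-23/2) = 86 + 1679/2 = 1851/2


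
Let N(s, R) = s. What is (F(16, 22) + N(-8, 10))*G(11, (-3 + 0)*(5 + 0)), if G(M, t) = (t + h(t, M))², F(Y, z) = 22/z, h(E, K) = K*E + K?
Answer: -199927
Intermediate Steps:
h(E, K) = K + E*K (h(E, K) = E*K + K = K + E*K)
G(M, t) = (t + M*(1 + t))²
(F(16, 22) + N(-8, 10))*G(11, (-3 + 0)*(5 + 0)) = (22/22 - 8)*((-3 + 0)*(5 + 0) + 11*(1 + (-3 + 0)*(5 + 0)))² = (22*(1/22) - 8)*(-3*5 + 11*(1 - 3*5))² = (1 - 8)*(-15 + 11*(1 - 15))² = -7*(-15 + 11*(-14))² = -7*(-15 - 154)² = -7*(-169)² = -7*28561 = -199927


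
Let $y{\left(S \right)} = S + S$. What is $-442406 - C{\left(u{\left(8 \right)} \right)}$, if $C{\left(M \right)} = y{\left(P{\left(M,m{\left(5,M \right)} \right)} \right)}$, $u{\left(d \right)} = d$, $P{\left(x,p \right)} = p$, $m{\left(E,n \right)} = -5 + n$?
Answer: $-442412$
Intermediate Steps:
$y{\left(S \right)} = 2 S$
$C{\left(M \right)} = -10 + 2 M$ ($C{\left(M \right)} = 2 \left(-5 + M\right) = -10 + 2 M$)
$-442406 - C{\left(u{\left(8 \right)} \right)} = -442406 - \left(-10 + 2 \cdot 8\right) = -442406 - \left(-10 + 16\right) = -442406 - 6 = -442412$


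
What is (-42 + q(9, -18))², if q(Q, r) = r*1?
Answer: 3600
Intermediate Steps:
q(Q, r) = r
(-42 + q(9, -18))² = (-42 - 18)² = (-60)² = 3600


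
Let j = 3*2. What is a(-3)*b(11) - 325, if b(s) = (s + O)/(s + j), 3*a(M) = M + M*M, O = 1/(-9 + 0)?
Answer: -49529/153 ≈ -323.72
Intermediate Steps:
j = 6
O = -⅑ (O = 1/(-9) = -⅑ ≈ -0.11111)
a(M) = M/3 + M²/3 (a(M) = (M + M*M)/3 = (M + M²)/3 = M/3 + M²/3)
b(s) = (-⅑ + s)/(6 + s) (b(s) = (s - ⅑)/(s + 6) = (-⅑ + s)/(6 + s))
a(-3)*b(11) - 325 = ((⅓)*(-3)*(1 - 3))*((-⅑ + 11)/(6 + 11)) - 325 = ((⅓)*(-3)*(-2))*((98/9)/17) - 325 = 2*((1/17)*(98/9)) - 325 = 2*(98/153) - 325 = 196/153 - 325 = -49529/153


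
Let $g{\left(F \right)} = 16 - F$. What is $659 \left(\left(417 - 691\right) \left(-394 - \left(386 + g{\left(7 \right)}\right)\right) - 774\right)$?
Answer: $141956508$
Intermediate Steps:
$659 \left(\left(417 - 691\right) \left(-394 - \left(386 + g{\left(7 \right)}\right)\right) - 774\right) = 659 \left(\left(417 - 691\right) \left(-394 - \left(402 - 7\right)\right) - 774\right) = 659 \left(- 274 \left(-394 - 395\right) - 774\right) = 659 \left(\left(-274\right) \left(-789\right) - 774\right) = 659 \left(216186 - 774\right) = 659 \cdot 215412 = 141956508$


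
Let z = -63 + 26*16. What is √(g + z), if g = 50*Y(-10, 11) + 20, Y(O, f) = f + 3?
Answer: √1073 ≈ 32.757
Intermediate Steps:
z = 353 (z = -63 + 416 = 353)
Y(O, f) = 3 + f
g = 720 (g = 50*(3 + 11) + 20 = 50*14 + 20 = 700 + 20 = 720)
√(g + z) = √(720 + 353) = √1073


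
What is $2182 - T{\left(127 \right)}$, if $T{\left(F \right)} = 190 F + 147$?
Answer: $-22095$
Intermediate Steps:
$T{\left(F \right)} = 147 + 190 F$
$2182 - T{\left(127 \right)} = 2182 - \left(147 + 190 \cdot 127\right) = 2182 - \left(147 + 24130\right) = 2182 - 24277 = -22095$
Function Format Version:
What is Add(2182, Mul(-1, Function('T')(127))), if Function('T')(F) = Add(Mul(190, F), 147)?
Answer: -22095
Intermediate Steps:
Function('T')(F) = Add(147, Mul(190, F))
Add(2182, Mul(-1, Function('T')(127))) = Add(2182, Mul(-1, Add(147, Mul(190, 127)))) = Add(2182, Mul(-1, Add(147, 24130))) = Add(2182, Mul(-1, 24277)) = Add(2182, -24277) = -22095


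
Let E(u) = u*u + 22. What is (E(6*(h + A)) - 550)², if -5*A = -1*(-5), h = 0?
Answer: 242064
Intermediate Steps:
A = -1 (A = -(-1)*(-5)/5 = -⅕*5 = -1)
E(u) = 22 + u² (E(u) = u² + 22 = 22 + u²)
(E(6*(h + A)) - 550)² = ((22 + (6*(0 - 1))²) - 550)² = ((22 + (6*(-1))²) - 550)² = ((22 + (-6)²) - 550)² = ((22 + 36) - 550)² = (58 - 550)² = (-492)² = 242064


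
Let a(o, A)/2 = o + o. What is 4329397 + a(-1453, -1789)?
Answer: 4323585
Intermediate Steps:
a(o, A) = 4*o (a(o, A) = 2*(o + o) = 2*(2*o) = 4*o)
4329397 + a(-1453, -1789) = 4329397 + 4*(-1453) = 4329397 - 5812 = 4323585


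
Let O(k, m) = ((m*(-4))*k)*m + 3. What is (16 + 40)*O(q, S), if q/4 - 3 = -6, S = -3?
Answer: 24360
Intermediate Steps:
q = -12 (q = 12 + 4*(-6) = 12 - 24 = -12)
O(k, m) = 3 - 4*k*m**2 (O(k, m) = ((-4*m)*k)*m + 3 = (-4*k*m)*m + 3 = -4*k*m**2 + 3 = 3 - 4*k*m**2)
(16 + 40)*O(q, S) = (16 + 40)*(3 - 4*(-12)*(-3)**2) = 56*(3 - 4*(-12)*9) = 56*(3 + 432) = 56*435 = 24360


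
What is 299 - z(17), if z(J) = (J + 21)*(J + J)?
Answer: -993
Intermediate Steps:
z(J) = 2*J*(21 + J) (z(J) = (21 + J)*(2*J) = 2*J*(21 + J))
299 - z(17) = 299 - 2*17*(21 + 17) = 299 - 2*17*38 = 299 - 1*1292 = 299 - 1292 = -993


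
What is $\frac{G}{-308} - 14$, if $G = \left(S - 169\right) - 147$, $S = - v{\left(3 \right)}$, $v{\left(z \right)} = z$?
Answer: $- \frac{363}{28} \approx -12.964$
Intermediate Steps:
$S = -3$ ($S = \left(-1\right) 3 = -3$)
$G = -319$ ($G = \left(-3 - 169\right) - 147 = -172 - 147 = -319$)
$\frac{G}{-308} - 14 = - \frac{319}{-308} - 14 = \left(-319\right) \left(- \frac{1}{308}\right) - 14 = \frac{29}{28} - 14 = - \frac{363}{28}$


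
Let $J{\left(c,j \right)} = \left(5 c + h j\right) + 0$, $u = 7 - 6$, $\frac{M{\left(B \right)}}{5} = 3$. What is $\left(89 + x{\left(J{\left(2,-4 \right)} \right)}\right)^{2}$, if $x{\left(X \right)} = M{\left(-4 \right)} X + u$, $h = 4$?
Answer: $0$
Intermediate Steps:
$M{\left(B \right)} = 15$ ($M{\left(B \right)} = 5 \cdot 3 = 15$)
$u = 1$
$J{\left(c,j \right)} = 4 j + 5 c$ ($J{\left(c,j \right)} = \left(5 c + 4 j\right) + 0 = \left(4 j + 5 c\right) + 0 = 4 j + 5 c$)
$x{\left(X \right)} = 1 + 15 X$ ($x{\left(X \right)} = 15 X + 1 = 1 + 15 X$)
$\left(89 + x{\left(J{\left(2,-4 \right)} \right)}\right)^{2} = \left(89 + \left(1 + 15 \left(4 \left(-4\right) + 5 \cdot 2\right)\right)\right)^{2} = \left(89 + \left(1 + 15 \left(-16 + 10\right)\right)\right)^{2} = \left(89 + \left(1 + 15 \left(-6\right)\right)\right)^{2} = \left(89 + \left(1 - 90\right)\right)^{2} = \left(89 - 89\right)^{2} = 0^{2} = 0$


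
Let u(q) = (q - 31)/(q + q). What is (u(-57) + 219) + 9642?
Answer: 562121/57 ≈ 9861.8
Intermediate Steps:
u(q) = (-31 + q)/(2*q) (u(q) = (-31 + q)/((2*q)) = (-31 + q)*(1/(2*q)) = (-31 + q)/(2*q))
(u(-57) + 219) + 9642 = ((1/2)*(-31 - 57)/(-57) + 219) + 9642 = ((1/2)*(-1/57)*(-88) + 219) + 9642 = (44/57 + 219) + 9642 = 12527/57 + 9642 = 562121/57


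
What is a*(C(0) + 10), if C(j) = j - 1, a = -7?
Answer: -63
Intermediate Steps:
C(j) = -1 + j
a*(C(0) + 10) = -7*((-1 + 0) + 10) = -7*(-1 + 10) = -7*9 = -63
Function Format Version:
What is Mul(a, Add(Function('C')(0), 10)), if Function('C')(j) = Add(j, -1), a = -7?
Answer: -63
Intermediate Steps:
Function('C')(j) = Add(-1, j)
Mul(a, Add(Function('C')(0), 10)) = Mul(-7, Add(Add(-1, 0), 10)) = Mul(-7, Add(-1, 10)) = Mul(-7, 9) = -63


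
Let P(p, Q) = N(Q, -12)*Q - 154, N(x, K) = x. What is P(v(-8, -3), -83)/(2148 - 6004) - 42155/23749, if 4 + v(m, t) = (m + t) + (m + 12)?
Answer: -322499195/91576144 ≈ -3.5217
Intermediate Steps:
v(m, t) = 8 + t + 2*m (v(m, t) = -4 + ((m + t) + (m + 12)) = -4 + ((m + t) + (12 + m)) = -4 + (12 + t + 2*m) = 8 + t + 2*m)
P(p, Q) = -154 + Q**2 (P(p, Q) = Q*Q - 154 = Q**2 - 154 = -154 + Q**2)
P(v(-8, -3), -83)/(2148 - 6004) - 42155/23749 = (-154 + (-83)**2)/(2148 - 6004) - 42155/23749 = (-154 + 6889)/(-3856) - 42155*1/23749 = 6735*(-1/3856) - 42155/23749 = -6735/3856 - 42155/23749 = -322499195/91576144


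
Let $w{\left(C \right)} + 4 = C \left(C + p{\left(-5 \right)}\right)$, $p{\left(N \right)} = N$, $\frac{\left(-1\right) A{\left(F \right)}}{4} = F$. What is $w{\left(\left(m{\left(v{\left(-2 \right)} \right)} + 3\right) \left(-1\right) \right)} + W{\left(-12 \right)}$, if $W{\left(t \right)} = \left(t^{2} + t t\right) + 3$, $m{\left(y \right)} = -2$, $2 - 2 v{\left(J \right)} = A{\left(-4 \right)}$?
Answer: $293$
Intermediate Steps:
$A{\left(F \right)} = - 4 F$
$v{\left(J \right)} = -7$ ($v{\left(J \right)} = 1 - \frac{\left(-4\right) \left(-4\right)}{2} = 1 - 8 = -7$)
$W{\left(t \right)} = 3 + 2 t^{2}$ ($W{\left(t \right)} = \left(t^{2} + t^{2}\right) + 3 = 2 t^{2} + 3 = 3 + 2 t^{2}$)
$w{\left(C \right)} = -4 + C \left(-5 + C\right)$ ($w{\left(C \right)} = -4 + C \left(C - 5\right) = -4 + C \left(-5 + C\right)$)
$w{\left(\left(m{\left(v{\left(-2 \right)} \right)} + 3\right) \left(-1\right) \right)} + W{\left(-12 \right)} = \left(-4 + \left(\left(-2 + 3\right) \left(-1\right)\right)^{2} - 5 \left(-2 + 3\right) \left(-1\right)\right) + \left(3 + 2 \left(-12\right)^{2}\right) = \left(-4 + \left(1 \left(-1\right)\right)^{2} - 5 \cdot 1 \left(-1\right)\right) + \left(3 + 2 \cdot 144\right) = \left(-4 + \left(-1\right)^{2} - -5\right) + \left(3 + 288\right) = \left(-4 + 1 + 5\right) + 291 = 2 + 291 = 293$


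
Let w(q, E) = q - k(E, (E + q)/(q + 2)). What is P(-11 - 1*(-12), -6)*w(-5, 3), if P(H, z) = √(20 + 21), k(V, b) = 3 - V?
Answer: -5*√41 ≈ -32.016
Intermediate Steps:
P(H, z) = √41
w(q, E) = -3 + E + q (w(q, E) = q - (3 - E) = q + (-3 + E) = -3 + E + q)
P(-11 - 1*(-12), -6)*w(-5, 3) = √41*(-3 + 3 - 5) = √41*(-5) = -5*√41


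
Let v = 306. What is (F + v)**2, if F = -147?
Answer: 25281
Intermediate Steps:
(F + v)**2 = (-147 + 306)**2 = 159**2 = 25281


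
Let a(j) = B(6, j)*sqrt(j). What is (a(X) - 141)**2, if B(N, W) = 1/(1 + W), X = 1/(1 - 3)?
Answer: (141 - I*sqrt(2))**2 ≈ 19879.0 - 398.8*I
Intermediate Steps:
X = -1/2 (X = 1/(-2) = -1/2 ≈ -0.50000)
a(j) = sqrt(j)/(1 + j)
(a(X) - 141)**2 = (sqrt(-1/2)/(1 - 1/2) - 141)**2 = ((I*sqrt(2)/2)/(1/2) - 141)**2 = ((I*sqrt(2)/2)*2 - 141)**2 = (I*sqrt(2) - 141)**2 = (-141 + I*sqrt(2))**2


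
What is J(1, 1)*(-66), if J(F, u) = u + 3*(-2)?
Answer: 330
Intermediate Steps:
J(F, u) = -6 + u (J(F, u) = u - 6 = -6 + u)
J(1, 1)*(-66) = (-6 + 1)*(-66) = -5*(-66) = 330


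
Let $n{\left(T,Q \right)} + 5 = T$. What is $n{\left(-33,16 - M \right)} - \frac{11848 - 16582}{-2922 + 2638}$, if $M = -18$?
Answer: $- \frac{7763}{142} \approx -54.669$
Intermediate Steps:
$n{\left(T,Q \right)} = -5 + T$
$n{\left(-33,16 - M \right)} - \frac{11848 - 16582}{-2922 + 2638} = \left(-5 - 33\right) - \frac{11848 - 16582}{-2922 + 2638} = -38 - - \frac{4734}{-284} = -38 - \left(-4734\right) \left(- \frac{1}{284}\right) = -38 - \frac{2367}{142} = - \frac{7763}{142}$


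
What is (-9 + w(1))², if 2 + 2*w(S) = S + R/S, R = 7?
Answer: 36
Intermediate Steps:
w(S) = -1 + S/2 + 7/(2*S) (w(S) = -1 + (S + 7/S)/2 = -1 + (S/2 + 7/(2*S)) = -1 + S/2 + 7/(2*S))
(-9 + w(1))² = (-9 + (½)*(7 + 1*(-2 + 1))/1)² = (-9 + (½)*1*(7 + 1*(-1)))² = (-9 + (½)*1*(7 - 1))² = (-9 + (½)*1*6)² = (-9 + 3)² = (-6)² = 36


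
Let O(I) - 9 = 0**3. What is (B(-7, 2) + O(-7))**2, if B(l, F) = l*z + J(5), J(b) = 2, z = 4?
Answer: 289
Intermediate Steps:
O(I) = 9 (O(I) = 9 + 0**3 = 9 + 0 = 9)
B(l, F) = 2 + 4*l (B(l, F) = l*4 + 2 = 4*l + 2 = 2 + 4*l)
(B(-7, 2) + O(-7))**2 = ((2 + 4*(-7)) + 9)**2 = ((2 - 28) + 9)**2 = (-26 + 9)**2 = (-17)**2 = 289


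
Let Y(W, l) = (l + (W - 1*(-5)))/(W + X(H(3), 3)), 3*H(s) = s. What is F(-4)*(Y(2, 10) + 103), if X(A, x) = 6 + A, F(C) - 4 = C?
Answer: 0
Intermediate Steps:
F(C) = 4 + C
H(s) = s/3
Y(W, l) = (5 + W + l)/(7 + W) (Y(W, l) = (l + (W - 1*(-5)))/(W + (6 + (⅓)*3)) = (l + (W + 5))/(W + (6 + 1)) = (l + (5 + W))/(W + 7) = (5 + W + l)/(7 + W))
F(-4)*(Y(2, 10) + 103) = (4 - 4)*((5 + 2 + 10)/(7 + 2) + 103) = 0*(17/9 + 103) = 0*(944/9) = 0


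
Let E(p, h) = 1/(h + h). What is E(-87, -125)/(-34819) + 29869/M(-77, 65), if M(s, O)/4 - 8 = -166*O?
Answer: -130001067311/187709229000 ≈ -0.69257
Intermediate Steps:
E(p, h) = 1/(2*h)
M(s, O) = 32 - 664*O (M(s, O) = 32 + 4*(-166*O) = 32 - 664*O)
E(-87, -125)/(-34819) + 29869/M(-77, 65) = ((1/2)/(-125))/(-34819) + 29869/(32 - 664*65) = ((1/2)*(-1/125))*(-1/34819) + 29869/(32 - 43160) = -1/250*(-1/34819) + 29869/(-43128) = 1/8704750 + 29869*(-1/43128) = 1/8704750 - 29869/43128 = -130001067311/187709229000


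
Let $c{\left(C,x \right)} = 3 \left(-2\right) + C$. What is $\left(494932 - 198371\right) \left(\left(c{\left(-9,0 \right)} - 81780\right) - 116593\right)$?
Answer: $-58834143668$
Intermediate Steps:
$c{\left(C,x \right)} = -6 + C$
$\left(494932 - 198371\right) \left(\left(c{\left(-9,0 \right)} - 81780\right) - 116593\right) = \left(494932 - 198371\right) \left(\left(\left(-6 - 9\right) - 81780\right) - 116593\right) = 296561 \left(\left(-15 - 81780\right) - 116593\right) = 296561 \left(-81795 - 116593\right) = 296561 \left(-198388\right) = -58834143668$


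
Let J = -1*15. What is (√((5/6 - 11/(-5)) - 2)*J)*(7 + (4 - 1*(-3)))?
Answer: -7*√930 ≈ -213.47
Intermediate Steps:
J = -15
(√((5/6 - 11/(-5)) - 2)*J)*(7 + (4 - 1*(-3))) = (√((5/6 - 11/(-5)) - 2)*(-15))*(7 + (4 - 1*(-3))) = (√((5*(⅙) - 11*(-⅕)) - 2)*(-15))*(7 + (4 + 3)) = (√((⅚ + 11/5) - 2)*(-15))*(7 + 7) = (√(91/30 - 2)*(-15))*14 = (√(31/30)*(-15))*14 = ((√930/30)*(-15))*14 = -√930/2*14 = -7*√930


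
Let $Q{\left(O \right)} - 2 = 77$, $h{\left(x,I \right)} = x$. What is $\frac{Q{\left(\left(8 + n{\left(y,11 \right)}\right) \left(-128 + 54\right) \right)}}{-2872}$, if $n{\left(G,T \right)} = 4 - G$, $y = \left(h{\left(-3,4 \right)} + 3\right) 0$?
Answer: $- \frac{79}{2872} \approx -0.027507$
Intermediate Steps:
$y = 0$ ($y = \left(-3 + 3\right) 0 = 0 \cdot 0 = 0$)
$Q{\left(O \right)} = 79$ ($Q{\left(O \right)} = 2 + 77 = 79$)
$\frac{Q{\left(\left(8 + n{\left(y,11 \right)}\right) \left(-128 + 54\right) \right)}}{-2872} = \frac{79}{-2872} = 79 \left(- \frac{1}{2872}\right) = - \frac{79}{2872}$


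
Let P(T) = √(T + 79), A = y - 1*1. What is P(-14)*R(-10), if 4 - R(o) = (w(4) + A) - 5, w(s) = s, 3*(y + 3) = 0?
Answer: 9*√65 ≈ 72.560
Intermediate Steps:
y = -3 (y = -3 + (⅓)*0 = -3 + 0 = -3)
A = -4 (A = -3 - 1*1 = -3 - 1 = -4)
P(T) = √(79 + T)
R(o) = 9 (R(o) = 4 - ((4 - 4) - 5) = 4 - (0 - 5) = 4 - 1*(-5) = 4 + 5 = 9)
P(-14)*R(-10) = √(79 - 14)*9 = √65*9 = 9*√65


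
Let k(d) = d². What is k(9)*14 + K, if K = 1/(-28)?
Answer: 31751/28 ≈ 1134.0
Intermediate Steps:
K = -1/28 ≈ -0.035714
k(9)*14 + K = 9²*14 - 1/28 = 81*14 - 1/28 = 1134 - 1/28 = 31751/28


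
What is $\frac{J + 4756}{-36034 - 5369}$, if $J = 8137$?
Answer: $- \frac{12893}{41403} \approx -0.3114$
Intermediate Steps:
$\frac{J + 4756}{-36034 - 5369} = \frac{8137 + 4756}{-36034 - 5369} = \frac{12893}{-41403} = 12893 \left(- \frac{1}{41403}\right) = - \frac{12893}{41403}$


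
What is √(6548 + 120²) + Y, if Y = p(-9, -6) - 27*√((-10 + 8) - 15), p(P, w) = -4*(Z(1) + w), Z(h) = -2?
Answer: 32 + 2*√5237 - 27*I*√17 ≈ 176.73 - 111.32*I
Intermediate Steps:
p(P, w) = 8 - 4*w (p(P, w) = -4*(-2 + w) = 8 - 4*w)
Y = 32 - 27*I*√17 (Y = (8 - 4*(-6)) - 27*√((-10 + 8) - 15) = (8 + 24) - 27*√(-2 - 15) = 32 - 27*I*√17 ≈ 32.0 - 111.32*I)
√(6548 + 120²) + Y = √(6548 + 120²) + (32 - 27*I*√17) = √(6548 + 14400) + (32 - 27*I*√17) = √20948 + (32 - 27*I*√17) = 2*√5237 + (32 - 27*I*√17) = 32 + 2*√5237 - 27*I*√17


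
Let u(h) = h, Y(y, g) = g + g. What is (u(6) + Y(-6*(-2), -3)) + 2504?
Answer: 2504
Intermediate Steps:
Y(y, g) = 2*g
(u(6) + Y(-6*(-2), -3)) + 2504 = (6 + 2*(-3)) + 2504 = (6 - 6) + 2504 = 0 + 2504 = 2504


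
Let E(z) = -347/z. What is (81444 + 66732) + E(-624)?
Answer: 92462171/624 ≈ 1.4818e+5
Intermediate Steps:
(81444 + 66732) + E(-624) = (81444 + 66732) - 347/(-624) = 148176 - 347*(-1/624) = 148176 + 347/624 = 92462171/624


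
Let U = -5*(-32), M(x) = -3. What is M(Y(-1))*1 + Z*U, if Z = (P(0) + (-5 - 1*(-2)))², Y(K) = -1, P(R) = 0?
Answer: 1437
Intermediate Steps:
Z = 9 (Z = (0 + (-5 - 1*(-2)))² = (0 + (-5 + 2))² = (0 - 3)² = (-3)² = 9)
U = 160
M(Y(-1))*1 + Z*U = -3*1 + 9*160 = -3 + 1440 = 1437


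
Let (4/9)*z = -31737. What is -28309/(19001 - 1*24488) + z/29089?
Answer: 1726653733/638445372 ≈ 2.7045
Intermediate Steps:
z = -285633/4 (z = (9/4)*(-31737) = -285633/4 ≈ -71408.)
-28309/(19001 - 1*24488) + z/29089 = -28309/(19001 - 1*24488) - 285633/4/29089 = -28309/(19001 - 24488) - 285633/4*1/29089 = -28309/(-5487) - 285633/116356 = -28309*(-1/5487) - 285633/116356 = 28309/5487 - 285633/116356 = 1726653733/638445372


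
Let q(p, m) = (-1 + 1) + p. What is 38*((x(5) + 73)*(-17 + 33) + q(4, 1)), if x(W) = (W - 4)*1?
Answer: 45144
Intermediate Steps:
x(W) = -4 + W (x(W) = (-4 + W)*1 = -4 + W)
q(p, m) = p (q(p, m) = 0 + p = p)
38*((x(5) + 73)*(-17 + 33) + q(4, 1)) = 38*(((-4 + 5) + 73)*(-17 + 33) + 4) = 38*((1 + 73)*16 + 4) = 38*(74*16 + 4) = 38*(1184 + 4) = 38*1188 = 45144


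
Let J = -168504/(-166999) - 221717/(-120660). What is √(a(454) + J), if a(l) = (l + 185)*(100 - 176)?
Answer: I*√100597527235030947360855/1439292810 ≈ 220.37*I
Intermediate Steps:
a(l) = -14060 - 76*l (a(l) = (185 + l)*(-76) = -14060 - 76*l)
J = 8194029989/2878585620 (J = -168504*(-1/166999) - 221717*(-1/120660) = 24072/23857 + 221717/120660 = 8194029989/2878585620 ≈ 2.8465)
√(a(454) + J) = √((-14060 - 76*454) + 8194029989/2878585620) = √((-14060 - 34504) + 8194029989/2878585620) = √(-48564 + 8194029989/2878585620) = √(-139787438019691/2878585620) = I*√100597527235030947360855/1439292810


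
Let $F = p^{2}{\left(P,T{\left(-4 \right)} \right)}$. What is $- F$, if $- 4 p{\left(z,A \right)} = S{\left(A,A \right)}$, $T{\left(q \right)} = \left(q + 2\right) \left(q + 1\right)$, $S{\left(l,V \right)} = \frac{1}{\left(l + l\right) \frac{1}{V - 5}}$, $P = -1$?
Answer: $- \frac{1}{2304} \approx -0.00043403$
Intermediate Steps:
$S{\left(l,V \right)} = \frac{-5 + V}{2 l}$ ($S{\left(l,V \right)} = \frac{1}{2 l \frac{1}{-5 + V}} = \frac{-5 + V}{2 l}$)
$T{\left(q \right)} = \left(1 + q\right) \left(2 + q\right)$ ($T{\left(q \right)} = \left(2 + q\right) \left(1 + q\right) = \left(1 + q\right) \left(2 + q\right)$)
$p{\left(z,A \right)} = - \frac{-5 + A}{8 A}$ ($p{\left(z,A \right)} = - \frac{\frac{1}{2} \frac{1}{A} \left(-5 + A\right)}{4} = - \frac{-5 + A}{8 A}$)
$F = \frac{1}{2304}$ ($F = \left(\frac{5 - \left(2 + \left(-4\right)^{2} + 3 \left(-4\right)\right)}{8 \left(2 + \left(-4\right)^{2} + 3 \left(-4\right)\right)}\right)^{2} = \left(\frac{5 - \left(2 + 16 - 12\right)}{8 \left(2 + 16 - 12\right)}\right)^{2} = \left(\frac{5 - 6}{8 \cdot 6}\right)^{2} = \left(\frac{1}{8} \cdot \frac{1}{6} \left(5 - 6\right)\right)^{2} = \left(\frac{1}{8} \cdot \frac{1}{6} \left(-1\right)\right)^{2} = \left(- \frac{1}{48}\right)^{2} = \frac{1}{2304} \approx 0.00043403$)
$- F = \left(-1\right) \frac{1}{2304} = - \frac{1}{2304}$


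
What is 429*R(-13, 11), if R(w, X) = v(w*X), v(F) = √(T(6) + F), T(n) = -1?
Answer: 5148*I ≈ 5148.0*I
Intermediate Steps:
v(F) = √(-1 + F)
R(w, X) = √(-1 + X*w) (R(w, X) = √(-1 + w*X) = √(-1 + X*w))
429*R(-13, 11) = 429*√(-1 + 11*(-13)) = 429*√(-1 - 143) = 429*√(-144) = 429*(12*I) = 5148*I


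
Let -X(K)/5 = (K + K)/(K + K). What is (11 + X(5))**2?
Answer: 36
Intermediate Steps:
X(K) = -5 (X(K) = -5*(K + K)/(K + K) = -5*2*K/(2*K) = -5*2*K*1/(2*K) = -5*1 = -5)
(11 + X(5))**2 = (11 - 5)**2 = 6**2 = 36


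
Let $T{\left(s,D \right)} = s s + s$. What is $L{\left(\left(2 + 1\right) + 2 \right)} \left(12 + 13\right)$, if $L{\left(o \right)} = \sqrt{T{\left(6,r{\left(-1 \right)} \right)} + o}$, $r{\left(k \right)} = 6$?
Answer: $25 \sqrt{47} \approx 171.39$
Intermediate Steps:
$T{\left(s,D \right)} = s + s^{2}$ ($T{\left(s,D \right)} = s^{2} + s = s + s^{2}$)
$L{\left(o \right)} = \sqrt{42 + o}$ ($L{\left(o \right)} = \sqrt{6 \left(1 + 6\right) + o} = \sqrt{6 \cdot 7 + o} = \sqrt{42 + o}$)
$L{\left(\left(2 + 1\right) + 2 \right)} \left(12 + 13\right) = \sqrt{42 + \left(\left(2 + 1\right) + 2\right)} \left(12 + 13\right) = \sqrt{42 + \left(3 + 2\right)} 25 = \sqrt{42 + 5} \cdot 25 = \sqrt{47} \cdot 25 = 25 \sqrt{47}$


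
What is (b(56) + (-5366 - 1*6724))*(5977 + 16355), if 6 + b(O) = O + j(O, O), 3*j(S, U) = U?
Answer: -268460416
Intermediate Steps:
j(S, U) = U/3
b(O) = -6 + 4*O/3 (b(O) = -6 + (O + O/3) = -6 + 4*O/3)
(b(56) + (-5366 - 1*6724))*(5977 + 16355) = ((-6 + (4/3)*56) + (-5366 - 1*6724))*(5977 + 16355) = ((-6 + 224/3) + (-5366 - 6724))*22332 = (206/3 - 12090)*22332 = -36064/3*22332 = -268460416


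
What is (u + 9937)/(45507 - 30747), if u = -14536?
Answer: -511/1640 ≈ -0.31159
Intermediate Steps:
(u + 9937)/(45507 - 30747) = (-14536 + 9937)/(45507 - 30747) = -4599/14760 = -4599*1/14760 = -511/1640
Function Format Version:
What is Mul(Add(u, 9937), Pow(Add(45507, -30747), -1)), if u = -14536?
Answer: Rational(-511, 1640) ≈ -0.31159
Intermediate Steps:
Mul(Add(u, 9937), Pow(Add(45507, -30747), -1)) = Mul(Add(-14536, 9937), Pow(Add(45507, -30747), -1)) = Mul(-4599, Pow(14760, -1)) = Mul(-4599, Rational(1, 14760)) = Rational(-511, 1640)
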